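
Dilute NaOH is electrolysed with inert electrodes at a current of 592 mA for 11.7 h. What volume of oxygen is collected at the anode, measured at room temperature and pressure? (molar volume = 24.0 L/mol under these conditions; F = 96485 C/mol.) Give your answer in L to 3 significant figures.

Q = It = 0.592 × 42120 = 24940 C
Moles of electrons = 24940 / 96485 = 0.2585 mol
2H₂O → O₂ + 4H⁺ + 4e⁻, so n(O₂) = 0.2585 / 4 = 0.06463 mol
V = 0.06463 × 24.0 = 1.551 L

1.55 L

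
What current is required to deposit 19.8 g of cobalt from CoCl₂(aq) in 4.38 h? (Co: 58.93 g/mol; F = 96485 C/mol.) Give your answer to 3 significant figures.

n(Co) = 19.8 / 58.93 = 0.3360 mol
Co²⁺ + 2e⁻ → Co, so n(e⁻) = 2 × 0.3360 = 0.6720 mol
Q = 0.6720 × 96485 = 64840 C
I = Q / t = 64840 / 15768 s = 4.11 A

4.11 A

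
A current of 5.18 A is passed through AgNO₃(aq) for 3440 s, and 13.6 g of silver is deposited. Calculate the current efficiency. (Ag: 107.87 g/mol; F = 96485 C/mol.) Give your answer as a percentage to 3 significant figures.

Q = 5.18 × 3440 = 17820 C
n(e⁻) = 17820 / 96485 = 0.1847 mol
Ag⁺ + e⁻ → Ag, so theoretical n(Ag) = 0.1847 mol → 19.92 g
Efficiency = 13.6 / 19.92 = 0.6827 = 68.3%

68.3%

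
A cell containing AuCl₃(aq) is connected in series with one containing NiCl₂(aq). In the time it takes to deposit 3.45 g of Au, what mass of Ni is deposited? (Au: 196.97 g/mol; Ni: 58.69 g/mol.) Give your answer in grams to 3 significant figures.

1.54 g

n(Au) = 3.45 / 196.97 = 0.01752 mol
Au³⁺ + 3e⁻ → Au, so n(e⁻) = 3 × 0.01752 = 0.05256 mol
In series, the same 0.05256 mol of electrons flows through the second cell.
Ni²⁺ + 2e⁻ → Ni, so n(Ni) = 0.05256 / 2 = 0.02628 mol
m(Ni) = 0.02628 × 58.69 = 1.54 g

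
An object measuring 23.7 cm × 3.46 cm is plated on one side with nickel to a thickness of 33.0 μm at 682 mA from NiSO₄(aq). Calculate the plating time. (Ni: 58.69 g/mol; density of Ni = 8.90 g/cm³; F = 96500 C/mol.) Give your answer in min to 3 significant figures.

Plated area = 23.7 × 3.46 = 82.00 cm²
Volume = 82.00 × 33.0×10⁻⁴ cm = 0.2706 cm³
m(Ni) = 0.2706 × 8.90 = 2.408 g
n(Ni) = 2.408 / 58.69 = 0.04103 mol; n(e⁻) = 2 × 0.04103 = 0.08206 mol
Q = 0.08206 × 96500 = 7919 C
t = 7919 / 0.682 = 11610 s = 194 min

194 min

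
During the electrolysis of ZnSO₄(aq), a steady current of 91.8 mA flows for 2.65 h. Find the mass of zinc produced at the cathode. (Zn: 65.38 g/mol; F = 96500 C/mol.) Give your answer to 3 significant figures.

0.297 g

Q = 0.0918 A × 9540 s = 875.8 C
n(e⁻) = Q/F = 875.8/96500 = 0.009076 mol
Zn²⁺ + 2e⁻ → Zn, so n(Zn) = 0.009076 / 2 = 0.004538 mol
m = 0.004538 × 65.38 = 0.297 g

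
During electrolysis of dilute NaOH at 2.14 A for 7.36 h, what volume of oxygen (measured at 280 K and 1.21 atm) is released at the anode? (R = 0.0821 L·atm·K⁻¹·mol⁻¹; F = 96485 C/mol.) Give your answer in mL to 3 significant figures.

2790 mL

Q = 2.14 A × 26496 s = 56700 C
n(e⁻) = Q/F = 56700/96485 = 0.5877 mol
2H₂O → O₂ + 4H⁺ + 4e⁻, so n(O₂) = 0.5877 / 4 = 0.1469 mol
V = nRT/P = 0.1469 × 0.0821 × 280 / 1.21 = 2.791 L
= 2790 mL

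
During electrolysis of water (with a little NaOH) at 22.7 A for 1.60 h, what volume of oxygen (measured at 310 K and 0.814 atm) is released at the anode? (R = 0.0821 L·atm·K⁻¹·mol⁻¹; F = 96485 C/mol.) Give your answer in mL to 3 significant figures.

10600 mL

Q = It = 22.7 × 5760 = 1.308×10^5 C
n(e⁻) = Q/F = 1.308×10^5/96485 = 1.356 mol
2H₂O → O₂ + 4H⁺ + 4e⁻, so n(O₂) = 1.356 / 4 = 0.3390 mol
V = nRT/P = 0.3390 × 0.0821 × 310 / 0.814 = 10.60 L
= 10600 mL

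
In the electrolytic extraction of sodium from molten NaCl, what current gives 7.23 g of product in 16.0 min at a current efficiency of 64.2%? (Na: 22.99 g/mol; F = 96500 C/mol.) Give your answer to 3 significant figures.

n(Na) = 7.23 / 22.99 = 0.3145 mol
Na⁺ + e⁻ → Na, so n(e⁻) = 0.3145 mol
Q = 0.3145 × 96500 / 0.642 = 47270 C
I = Q / t = 47270 / 960 s = 49.2 A

49.2 A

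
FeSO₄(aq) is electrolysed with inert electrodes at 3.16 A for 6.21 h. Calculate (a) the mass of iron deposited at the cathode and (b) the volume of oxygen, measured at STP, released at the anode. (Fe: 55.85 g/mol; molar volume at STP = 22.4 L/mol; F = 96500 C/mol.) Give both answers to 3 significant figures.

20.4 g Fe; 4.10 L O₂

Q = 3.16 × 22356 = 70640 C; n(e⁻) = 70640 / 96500 = 0.7320 mol
Cathode: Fe²⁺ + 2e⁻ → Fe → n(Fe) = 0.7320/2 = 0.3660 mol → 20.4 g
Anode: 2H₂O → O₂ + 4H⁺ + 4e⁻ → n(O₂) = 0.7320/4 = 0.1830 mol → 4.10 L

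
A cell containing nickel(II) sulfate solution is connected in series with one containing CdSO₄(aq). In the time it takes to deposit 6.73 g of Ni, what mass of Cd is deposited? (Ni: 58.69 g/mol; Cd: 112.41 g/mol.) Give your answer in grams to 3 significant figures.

12.9 g

n(Ni) = 6.73 / 58.69 = 0.1147 mol
Ni²⁺ + 2e⁻ → Ni, so n(e⁻) = 2 × 0.1147 = 0.2294 mol
In series, the same 0.2294 mol of electrons flows through the second cell.
Cd²⁺ + 2e⁻ → Cd, so n(Cd) = 0.2294 / 2 = 0.1147 mol
m(Cd) = 0.1147 × 112.41 = 12.9 g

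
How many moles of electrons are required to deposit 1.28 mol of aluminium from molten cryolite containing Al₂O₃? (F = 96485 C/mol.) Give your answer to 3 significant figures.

Al³⁺ + 3e⁻ → Al, so n(e⁻) = 3 × 1.28 = 3.840 mol

3.84 mol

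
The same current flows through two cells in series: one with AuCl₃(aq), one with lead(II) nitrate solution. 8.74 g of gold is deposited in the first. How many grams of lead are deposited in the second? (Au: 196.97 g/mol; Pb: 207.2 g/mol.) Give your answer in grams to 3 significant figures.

n(Au) = 8.74 / 196.97 = 0.04437 mol
Au³⁺ + 3e⁻ → Au, so n(e⁻) = 3 × 0.04437 = 0.1331 mol
The cells are in series, so the same charge (and hence the same n(e⁻) = 0.1331 mol) passes through both.
Pb²⁺ + 2e⁻ → Pb, so n(Pb) = 0.1331 / 2 = 0.06655 mol
m(Pb) = 0.06655 × 207.2 = 13.8 g

13.8 g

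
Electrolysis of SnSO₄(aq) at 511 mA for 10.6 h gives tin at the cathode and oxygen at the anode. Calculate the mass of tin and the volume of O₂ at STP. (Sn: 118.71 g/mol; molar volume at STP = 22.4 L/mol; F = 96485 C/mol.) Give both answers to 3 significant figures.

12.0 g Sn; 1.13 L O₂

Q = 0.511 × 38160 = 19500 C; n(e⁻) = 19500 / 96485 = 0.2021 mol
Cathode: Sn²⁺ + 2e⁻ → Sn → n(Sn) = 0.2021/2 = 0.1011 mol → 12.0 g
Anode: 2H₂O → O₂ + 4H⁺ + 4e⁻ → n(O₂) = 0.2021/4 = 0.05053 mol → 1.13 L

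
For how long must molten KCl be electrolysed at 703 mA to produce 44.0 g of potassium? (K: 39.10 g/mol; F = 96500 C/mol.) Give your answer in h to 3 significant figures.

42.9 h

n(K) = 44.0 / 39.10 = 1.125 mol
K⁺ + e⁻ → K, so n(e⁻) = 1.125 mol
Q = 1.125 × 96500 = 1.086×10^5 C
t = Q / I = 1.086×10^5 / 0.703 = 1.545×10^5 s = 42.9 h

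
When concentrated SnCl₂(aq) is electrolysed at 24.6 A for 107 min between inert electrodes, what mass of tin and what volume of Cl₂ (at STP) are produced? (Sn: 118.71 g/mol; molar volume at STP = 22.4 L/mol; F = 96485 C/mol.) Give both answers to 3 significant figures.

Q = 24.6 × 6420 = 1.579×10^5 C; n(e⁻) = 1.579×10^5 / 96485 = 1.637 mol
Cathode: Sn²⁺ + 2e⁻ → Sn → n(Sn) = 1.637/2 = 0.8185 mol → 97.2 g
Anode: 2Cl⁻ → Cl₂ + 2e⁻ → n(Cl₂) = 1.637/2 = 0.8185 mol → 18.3 L

97.2 g Sn; 18.3 L Cl₂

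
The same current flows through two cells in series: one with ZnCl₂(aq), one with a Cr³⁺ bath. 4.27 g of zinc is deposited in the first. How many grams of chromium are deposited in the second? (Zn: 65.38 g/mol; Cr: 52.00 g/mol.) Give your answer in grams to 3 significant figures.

n(Zn) = 4.27 / 65.38 = 0.06531 mol
Zn²⁺ + 2e⁻ → Zn, so n(e⁻) = 2 × 0.06531 = 0.1306 mol
Same current for the same time ⇒ same n(e⁻) = 0.1306 mol in both cells.
Cr³⁺ + 3e⁻ → Cr, so n(Cr) = 0.1306 / 3 = 0.04353 mol
m(Cr) = 0.04353 × 52.00 = 2.26 g

2.26 g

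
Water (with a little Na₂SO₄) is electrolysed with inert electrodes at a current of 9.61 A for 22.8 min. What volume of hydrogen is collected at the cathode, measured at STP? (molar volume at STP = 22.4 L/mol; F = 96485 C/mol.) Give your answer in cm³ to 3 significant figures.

Charge passed = 9.61 × 1368 = 13150 C
n(e⁻) = 13150 / 96485 = 0.1363 mol
2H⁺ + 2e⁻ → H₂, so n(H₂) = 0.1363 / 2 = 0.06815 mol
V = 0.06815 × 22.4 = 1.527 L
= 1530 cm³

1530 cm³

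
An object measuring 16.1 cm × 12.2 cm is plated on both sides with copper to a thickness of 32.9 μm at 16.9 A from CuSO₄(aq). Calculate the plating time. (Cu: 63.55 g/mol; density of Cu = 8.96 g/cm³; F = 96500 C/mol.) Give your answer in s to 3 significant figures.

2080 s

Plated area = 2 × 16.1 × 12.2 = 392.8 cm²
Volume = 392.8 × 32.9×10⁻⁴ cm = 1.292 cm³
m(Cu) = 1.292 × 8.96 = 11.58 g
n(Cu) = 11.58 / 63.55 = 0.1822 mol; n(e⁻) = 2 × 0.1822 = 0.3644 mol
Q = 0.3644 × 96500 = 35160 C
t = 35160 / 16.9 = 2080 s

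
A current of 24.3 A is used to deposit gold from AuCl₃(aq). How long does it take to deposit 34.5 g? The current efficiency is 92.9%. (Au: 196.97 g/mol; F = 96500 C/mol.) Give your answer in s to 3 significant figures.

n(Au) = 34.5 / 196.97 = 0.1752 mol
Au³⁺ + 3e⁻ → Au, so n(e⁻) = 3 × 0.1752 = 0.5256 mol
Q = 0.5256 × 96500 / 0.929 = 54600 C
t = Q / I = 54600 / 24.3 = 2247 s

2250 s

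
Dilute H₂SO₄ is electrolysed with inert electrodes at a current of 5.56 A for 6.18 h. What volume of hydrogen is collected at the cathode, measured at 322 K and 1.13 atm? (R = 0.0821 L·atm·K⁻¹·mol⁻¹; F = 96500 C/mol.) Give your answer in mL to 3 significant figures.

15000 mL

Charge passed = 5.56 × 22248 = 1.237×10^5 C
Moles of electrons = 1.237×10^5 / 96500 = 1.282 mol
2H⁺ + 2e⁻ → H₂, so n(H₂) = 1.282 / 2 = 0.6410 mol
V = nRT/P = 0.6410 × 0.0821 × 322 / 1.13 = 15.00 L
= 15000 mL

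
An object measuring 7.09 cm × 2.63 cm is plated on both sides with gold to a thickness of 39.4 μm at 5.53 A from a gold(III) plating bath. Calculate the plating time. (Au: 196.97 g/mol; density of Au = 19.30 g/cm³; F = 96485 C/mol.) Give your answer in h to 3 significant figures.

0.209 h

Plated area = 2 × 7.09 × 2.63 = 37.29 cm²
Volume = 37.29 × 39.4×10⁻⁴ cm = 0.1469 cm³
m(Au) = 0.1469 × 19.30 = 2.835 g
n(Au) = 2.835 / 196.97 = 0.01439 mol; n(e⁻) = 3 × 0.01439 = 0.04317 mol
Q = 0.04317 × 96485 = 4165 C
t = 4165 / 5.53 = 753.2 s = 0.209 h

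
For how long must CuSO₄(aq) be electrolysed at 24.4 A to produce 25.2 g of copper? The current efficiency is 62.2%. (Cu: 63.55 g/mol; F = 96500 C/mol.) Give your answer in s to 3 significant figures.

5040 s

n(Cu) = 25.2 / 63.55 = 0.3965 mol
Cu²⁺ + 2e⁻ → Cu, so n(e⁻) = 2 × 0.3965 = 0.7930 mol
Q = 0.7930 × 96500 / 0.622 = 1.230×10^5 C
t = Q / I = 1.230×10^5 / 24.4 = 5041 s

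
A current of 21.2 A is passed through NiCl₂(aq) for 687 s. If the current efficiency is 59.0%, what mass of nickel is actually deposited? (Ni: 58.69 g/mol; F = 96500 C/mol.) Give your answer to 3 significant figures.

Q = 21.2 × 687 = 14560 C
n(e⁻) = 14560 / 96500 = 0.1509 mol
Ni²⁺ + 2e⁻ → Ni, so theoretical m(Ni) = 0.07545 × 58.69 = 4.428 g
Actual mass = 59.0% × 4.428 = 2.61 g

2.61 g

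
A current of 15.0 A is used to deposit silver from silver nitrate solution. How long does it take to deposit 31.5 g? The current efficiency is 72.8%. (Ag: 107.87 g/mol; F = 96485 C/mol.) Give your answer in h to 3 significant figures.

0.717 h

n(Ag) = 31.5 / 107.87 = 0.2920 mol
Ag⁺ + e⁻ → Ag, so n(e⁻) = 0.2920 mol
Q = 0.2920 × 96485 / 0.728 = 38700 C
t = Q / I = 38700 / 15.0 = 2580 s = 0.717 h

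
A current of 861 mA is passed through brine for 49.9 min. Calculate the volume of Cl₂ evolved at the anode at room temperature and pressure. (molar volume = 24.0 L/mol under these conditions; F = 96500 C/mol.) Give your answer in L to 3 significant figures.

Q = It = 0.861 × 2994 = 2578 C
n(e⁻) = Q/F = 2578/96500 = 0.02672 mol
2Cl⁻ → Cl₂ + 2e⁻, so n(Cl₂) = 0.02672 / 2 = 0.01336 mol
V = 0.01336 × 24.0 = 0.3206 L

0.321 L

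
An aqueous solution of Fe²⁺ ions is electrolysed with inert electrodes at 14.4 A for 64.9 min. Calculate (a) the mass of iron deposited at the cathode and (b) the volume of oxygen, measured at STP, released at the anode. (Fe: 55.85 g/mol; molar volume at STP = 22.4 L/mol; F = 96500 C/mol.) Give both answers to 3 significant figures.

Q = 14.4 × 3894 = 56070 C; n(e⁻) = 56070 / 96500 = 0.5810 mol
Cathode: Fe²⁺ + 2e⁻ → Fe → n(Fe) = 0.5810/2 = 0.2905 mol → 16.2 g
Anode: 2H₂O → O₂ + 4H⁺ + 4e⁻ → n(O₂) = 0.5810/4 = 0.1453 mol → 3.25 L

16.2 g Fe; 3.25 L O₂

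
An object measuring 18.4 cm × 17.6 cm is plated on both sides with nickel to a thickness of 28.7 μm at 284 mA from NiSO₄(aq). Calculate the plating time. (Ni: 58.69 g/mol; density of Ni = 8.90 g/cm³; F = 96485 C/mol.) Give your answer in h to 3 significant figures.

53.2 h

Plated area = 2 × 18.4 × 17.6 = 647.7 cm²
Volume = 647.7 × 28.7×10⁻⁴ cm = 1.859 cm³
m(Ni) = 1.859 × 8.90 = 16.55 g
n(Ni) = 16.55 / 58.69 = 0.2820 mol; n(e⁻) = 2 × 0.2820 = 0.5640 mol
Q = 0.5640 × 96485 = 54420 C
t = 54420 / 0.284 = 1.916×10^5 s = 53.2 h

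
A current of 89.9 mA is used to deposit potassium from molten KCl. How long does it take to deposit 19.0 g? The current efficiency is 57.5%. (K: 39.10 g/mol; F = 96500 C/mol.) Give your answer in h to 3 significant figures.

252 h

n(K) = 19.0 / 39.10 = 0.4859 mol
K⁺ + e⁻ → K, so n(e⁻) = 0.4859 mol
Q = 0.4859 × 96500 / 0.575 = 81550 C
t = Q / I = 81550 / 0.0899 = 9.071×10^5 s = 252 h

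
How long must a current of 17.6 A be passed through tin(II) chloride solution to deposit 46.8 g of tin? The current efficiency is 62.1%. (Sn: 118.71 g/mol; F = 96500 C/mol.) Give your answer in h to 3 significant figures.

1.93 h

n(Sn) = 46.8 / 118.71 = 0.3942 mol
Sn²⁺ + 2e⁻ → Sn, so n(e⁻) = 2 × 0.3942 = 0.7884 mol
Q = 0.7884 × 96500 / 0.621 = 1.225×10^5 C
t = Q / I = 1.225×10^5 / 17.6 = 6960 s = 1.93 h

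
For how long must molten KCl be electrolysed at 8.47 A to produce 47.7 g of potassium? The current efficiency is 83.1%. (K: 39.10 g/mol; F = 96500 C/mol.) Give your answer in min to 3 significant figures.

279 min

n(K) = 47.7 / 39.10 = 1.220 mol
K⁺ + e⁻ → K, so n(e⁻) = 1.220 mol
Q = 1.220 × 96500 / 0.831 = 1.417×10^5 C
t = Q / I = 1.417×10^5 / 8.47 = 16730 s = 279 min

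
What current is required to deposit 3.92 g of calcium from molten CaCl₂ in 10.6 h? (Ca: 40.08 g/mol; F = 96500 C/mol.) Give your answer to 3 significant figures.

0.495 A

n(Ca) = 3.92 / 40.08 = 0.09780 mol
Ca²⁺ + 2e⁻ → Ca, so n(e⁻) = 2 × 0.09780 = 0.1956 mol
Q = 0.1956 × 96500 = 18880 C
I = Q / t = 18880 / 38160 s = 0.495 A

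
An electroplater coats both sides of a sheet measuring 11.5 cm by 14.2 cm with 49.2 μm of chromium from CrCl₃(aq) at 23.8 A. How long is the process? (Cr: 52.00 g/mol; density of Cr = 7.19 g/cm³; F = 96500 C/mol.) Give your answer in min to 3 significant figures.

Plated area = 2 × 11.5 × 14.2 = 326.6 cm²
Volume = 326.6 × 49.2×10⁻⁴ cm = 1.607 cm³
m(Cr) = 1.607 × 7.19 = 11.55 g
n(Cr) = 11.55 / 52.00 = 0.2221 mol; n(e⁻) = 3 × 0.2221 = 0.6663 mol
Q = 0.6663 × 96500 = 64300 C
t = 64300 / 23.8 = 2702 s = 45.0 min

45.0 min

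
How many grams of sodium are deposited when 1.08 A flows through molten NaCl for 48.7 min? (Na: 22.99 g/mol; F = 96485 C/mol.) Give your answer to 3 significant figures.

0.752 g

Charge passed = 1.08 × 2922 = 3156 C
n(e⁻) = Q/F = 3156/96485 = 0.03271 mol
Na⁺ + e⁻ → Na, so n(Na) = 0.03271 mol
m = 0.03271 × 22.99 = 0.752 g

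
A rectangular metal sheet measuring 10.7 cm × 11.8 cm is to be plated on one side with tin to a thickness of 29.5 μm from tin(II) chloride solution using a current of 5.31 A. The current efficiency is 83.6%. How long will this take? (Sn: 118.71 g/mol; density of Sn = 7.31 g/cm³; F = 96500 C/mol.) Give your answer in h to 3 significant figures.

Plated area = 10.7 × 11.8 = 126.3 cm²
Volume = 126.3 × 29.5×10⁻⁴ cm = 0.3726 cm³
m(Sn) = 0.3726 × 7.31 = 2.724 g
n(Sn) = 2.724 / 118.71 = 0.02295 mol; n(e⁻) = 2 × 0.02295 = 0.04590 mol
Q = 0.04590 × 96500 / 0.836 = 5298 C
t = 5298 / 5.31 = 997.7 s = 0.277 h

0.277 h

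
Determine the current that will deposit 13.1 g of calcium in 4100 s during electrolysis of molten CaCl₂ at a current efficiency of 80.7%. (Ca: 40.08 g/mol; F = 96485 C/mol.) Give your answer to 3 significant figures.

19.1 A

n(Ca) = 13.1 / 40.08 = 0.3268 mol
Ca²⁺ + 2e⁻ → Ca, so n(e⁻) = 2 × 0.3268 = 0.6536 mol
Q = 0.6536 × 96485 / 0.807 = 78140 C
I = Q / t = 78140 / 4100 s = 19.1 A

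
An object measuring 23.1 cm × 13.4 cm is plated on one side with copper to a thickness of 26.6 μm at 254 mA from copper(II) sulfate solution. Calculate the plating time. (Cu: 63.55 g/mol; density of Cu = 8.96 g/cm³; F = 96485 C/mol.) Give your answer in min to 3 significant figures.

Plated area = 23.1 × 13.4 = 309.5 cm²
Volume = 309.5 × 26.6×10⁻⁴ cm = 0.8233 cm³
m(Cu) = 0.8233 × 8.96 = 7.377 g
n(Cu) = 7.377 / 63.55 = 0.1161 mol; n(e⁻) = 2 × 0.1161 = 0.2322 mol
Q = 0.2322 × 96485 = 22400 C
t = 22400 / 0.254 = 88190 s = 1470 min

1470 min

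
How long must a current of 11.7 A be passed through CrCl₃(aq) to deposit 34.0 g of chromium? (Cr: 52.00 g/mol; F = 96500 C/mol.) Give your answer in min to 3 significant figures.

270 min

n(Cr) = 34.0 / 52.00 = 0.6538 mol
Cr³⁺ + 3e⁻ → Cr, so n(e⁻) = 3 × 0.6538 = 1.961 mol
Q = 1.961 × 96500 = 1.892×10^5 C
t = Q / I = 1.892×10^5 / 11.7 = 16170 s = 270 min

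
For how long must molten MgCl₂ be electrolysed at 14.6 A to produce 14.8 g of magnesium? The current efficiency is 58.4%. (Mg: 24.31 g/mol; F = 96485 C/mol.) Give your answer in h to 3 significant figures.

3.83 h

n(Mg) = 14.8 / 24.31 = 0.6088 mol
Mg²⁺ + 2e⁻ → Mg, so n(e⁻) = 2 × 0.6088 = 1.218 mol
Q = 1.218 × 96485 / 0.584 = 2.012×10^5 C
t = Q / I = 2.012×10^5 / 14.6 = 13780 s = 3.83 h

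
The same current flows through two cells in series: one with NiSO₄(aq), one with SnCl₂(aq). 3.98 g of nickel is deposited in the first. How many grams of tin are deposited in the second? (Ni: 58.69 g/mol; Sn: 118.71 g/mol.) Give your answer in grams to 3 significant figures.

8.05 g

n(Ni) = 3.98 / 58.69 = 0.06781 mol
Ni²⁺ + 2e⁻ → Ni, so n(e⁻) = 2 × 0.06781 = 0.1356 mol
In series, the same 0.1356 mol of electrons flows through the second cell.
Sn²⁺ + 2e⁻ → Sn, so n(Sn) = 0.1356 / 2 = 0.06780 mol
m(Sn) = 0.06780 × 118.71 = 8.05 g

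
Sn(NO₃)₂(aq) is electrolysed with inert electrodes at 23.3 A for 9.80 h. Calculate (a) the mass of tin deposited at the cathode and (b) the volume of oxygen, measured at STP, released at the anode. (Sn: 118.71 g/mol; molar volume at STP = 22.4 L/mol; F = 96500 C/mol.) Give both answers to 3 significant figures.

506 g Sn; 47.7 L O₂

Q = 23.3 × 35280 = 8.220×10^5 C; n(e⁻) = 8.220×10^5 / 96500 = 8.518 mol
Cathode: Sn²⁺ + 2e⁻ → Sn → n(Sn) = 8.518/2 = 4.259 mol → 506 g
Anode: 2H₂O → O₂ + 4H⁺ + 4e⁻ → n(O₂) = 8.518/4 = 2.130 mol → 47.7 L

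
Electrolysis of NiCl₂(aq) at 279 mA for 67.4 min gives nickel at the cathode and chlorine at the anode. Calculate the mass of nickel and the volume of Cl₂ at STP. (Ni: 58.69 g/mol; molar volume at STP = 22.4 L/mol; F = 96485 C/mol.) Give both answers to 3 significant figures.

0.343 g Ni; 0.131 L Cl₂

Q = 0.279 × 4044 = 1128 C; n(e⁻) = 1128 / 96485 = 0.01169 mol
Cathode: Ni²⁺ + 2e⁻ → Ni → n(Ni) = 0.01169/2 = 0.005845 mol → 0.343 g
Anode: 2Cl⁻ → Cl₂ + 2e⁻ → n(Cl₂) = 0.01169/2 = 0.005845 mol → 0.131 L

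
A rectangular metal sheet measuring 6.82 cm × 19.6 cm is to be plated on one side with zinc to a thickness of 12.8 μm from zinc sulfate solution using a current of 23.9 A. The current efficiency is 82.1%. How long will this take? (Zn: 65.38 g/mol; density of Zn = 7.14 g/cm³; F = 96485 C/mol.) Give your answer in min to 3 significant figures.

Plated area = 6.82 × 19.6 = 133.7 cm²
Volume = 133.7 × 12.8×10⁻⁴ cm = 0.1711 cm³
m(Zn) = 0.1711 × 7.14 = 1.222 g
n(Zn) = 1.222 / 65.38 = 0.01869 mol; n(e⁻) = 2 × 0.01869 = 0.03738 mol
Q = 0.03738 × 96485 / 0.821 = 4393 C
t = 4393 / 23.9 = 183.8 s = 3.06 min

3.06 min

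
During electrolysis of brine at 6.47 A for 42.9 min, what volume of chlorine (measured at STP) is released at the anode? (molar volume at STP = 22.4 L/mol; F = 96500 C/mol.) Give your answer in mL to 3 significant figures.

Q = 6.47 A × 2574 s = 16650 C
n(e⁻) = 16650 / 96500 = 0.1725 mol
2Cl⁻ → Cl₂ + 2e⁻, so n(Cl₂) = 0.1725 / 2 = 0.08625 mol
V = 0.08625 × 22.4 = 1.932 L
= 1930 mL

1930 mL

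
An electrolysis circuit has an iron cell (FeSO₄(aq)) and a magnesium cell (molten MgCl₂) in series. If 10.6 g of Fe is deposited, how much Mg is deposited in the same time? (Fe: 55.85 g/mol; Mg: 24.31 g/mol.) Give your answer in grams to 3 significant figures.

n(Fe) = 10.6 / 55.85 = 0.1898 mol
Fe²⁺ + 2e⁻ → Fe, so n(e⁻) = 2 × 0.1898 = 0.3796 mol
Since the cells are in series, n(e⁻) in the Mg cell is also 0.3796 mol.
Mg²⁺ + 2e⁻ → Mg, so n(Mg) = 0.3796 / 2 = 0.1898 mol
m(Mg) = 0.1898 × 24.31 = 4.61 g

4.61 g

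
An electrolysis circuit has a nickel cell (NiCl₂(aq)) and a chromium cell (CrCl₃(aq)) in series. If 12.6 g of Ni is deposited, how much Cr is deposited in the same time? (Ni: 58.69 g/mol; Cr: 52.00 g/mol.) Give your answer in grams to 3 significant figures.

7.44 g

n(Ni) = 12.6 / 58.69 = 0.2147 mol
Ni²⁺ + 2e⁻ → Ni, so n(e⁻) = 2 × 0.2147 = 0.4294 mol
Same current for the same time ⇒ same n(e⁻) = 0.4294 mol in both cells.
Cr³⁺ + 3e⁻ → Cr, so n(Cr) = 0.4294 / 3 = 0.1431 mol
m(Cr) = 0.1431 × 52.00 = 7.44 g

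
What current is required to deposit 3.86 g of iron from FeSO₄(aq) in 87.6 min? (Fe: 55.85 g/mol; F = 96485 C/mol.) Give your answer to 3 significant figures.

n(Fe) = 3.86 / 55.85 = 0.06911 mol
Fe²⁺ + 2e⁻ → Fe, so n(e⁻) = 2 × 0.06911 = 0.1382 mol
Q = 0.1382 × 96485 = 13330 C
I = Q / t = 13330 / 5256 s = 2.54 A

2.54 A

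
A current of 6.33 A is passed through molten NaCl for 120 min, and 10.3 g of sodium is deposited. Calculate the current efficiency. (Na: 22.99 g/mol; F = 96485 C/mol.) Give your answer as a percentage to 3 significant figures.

94.8%

Q = 6.33 × 7200 = 45580 C
n(e⁻) = 45580 / 96485 = 0.4724 mol
Na⁺ + e⁻ → Na, so theoretical n(Na) = 0.4724 mol → 10.86 g
Efficiency = 10.3 / 10.86 = 0.9484 = 94.8%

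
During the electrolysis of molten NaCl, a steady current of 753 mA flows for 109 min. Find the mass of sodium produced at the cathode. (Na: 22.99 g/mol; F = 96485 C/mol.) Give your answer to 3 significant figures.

1.17 g

Q = 0.753 A × 6540 s = 4925 C
n(e⁻) = 4925 / 96485 = 0.05104 mol
Na⁺ + e⁻ → Na, so n(Na) = 0.05104 mol
m = 0.05104 × 22.99 = 1.17 g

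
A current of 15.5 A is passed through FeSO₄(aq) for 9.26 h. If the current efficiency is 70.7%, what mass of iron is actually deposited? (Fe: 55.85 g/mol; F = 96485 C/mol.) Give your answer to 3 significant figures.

106 g

Q = 15.5 × 33336 = 5.167×10^5 C
n(e⁻) = 5.167×10^5 / 96485 = 5.355 mol
Fe²⁺ + 2e⁻ → Fe, so theoretical m(Fe) = 2.678 × 55.85 = 149.6 g
Actual mass = 70.7% × 149.6 = 106 g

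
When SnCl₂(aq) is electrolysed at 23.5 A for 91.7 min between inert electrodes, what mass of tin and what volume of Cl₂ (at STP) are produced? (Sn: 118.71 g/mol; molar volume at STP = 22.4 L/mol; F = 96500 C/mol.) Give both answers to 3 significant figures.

79.5 g Sn; 15.0 L Cl₂

Q = 23.5 × 5502 = 1.293×10^5 C; n(e⁻) = 1.293×10^5 / 96500 = 1.340 mol
Cathode: Sn²⁺ + 2e⁻ → Sn → n(Sn) = 1.340/2 = 0.6700 mol → 79.5 g
Anode: 2Cl⁻ → Cl₂ + 2e⁻ → n(Cl₂) = 1.340/2 = 0.6700 mol → 15.0 L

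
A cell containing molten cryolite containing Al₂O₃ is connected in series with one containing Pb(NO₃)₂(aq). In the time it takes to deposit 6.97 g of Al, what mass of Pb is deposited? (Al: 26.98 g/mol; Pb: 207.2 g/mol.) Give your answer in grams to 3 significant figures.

n(Al) = 6.97 / 26.98 = 0.2583 mol
Al³⁺ + 3e⁻ → Al, so n(e⁻) = 3 × 0.2583 = 0.7749 mol
In series, the same 0.7749 mol of electrons flows through the second cell.
Pb²⁺ + 2e⁻ → Pb, so n(Pb) = 0.7749 / 2 = 0.3875 mol
m(Pb) = 0.3875 × 207.2 = 80.3 g

80.3 g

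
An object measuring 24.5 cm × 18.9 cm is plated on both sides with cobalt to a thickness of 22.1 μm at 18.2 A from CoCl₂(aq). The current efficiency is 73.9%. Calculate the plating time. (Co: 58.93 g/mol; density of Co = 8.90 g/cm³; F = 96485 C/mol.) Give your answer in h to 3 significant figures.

Plated area = 2 × 24.5 × 18.9 = 926.1 cm²
Volume = 926.1 × 22.1×10⁻⁴ cm = 2.047 cm³
m(Co) = 2.047 × 8.90 = 18.22 g
n(Co) = 18.22 / 58.93 = 0.3092 mol; n(e⁻) = 2 × 0.3092 = 0.6184 mol
Q = 0.6184 × 96485 / 0.739 = 80740 C
t = 80740 / 18.2 = 4436 s = 1.23 h

1.23 h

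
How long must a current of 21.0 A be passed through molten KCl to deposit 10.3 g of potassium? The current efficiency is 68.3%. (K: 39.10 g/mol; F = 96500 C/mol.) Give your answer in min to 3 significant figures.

29.5 min

n(K) = 10.3 / 39.10 = 0.2634 mol
K⁺ + e⁻ → K, so n(e⁻) = 0.2634 mol
Q = 0.2634 × 96500 / 0.683 = 37220 C
t = Q / I = 37220 / 21.0 = 1772 s = 29.5 min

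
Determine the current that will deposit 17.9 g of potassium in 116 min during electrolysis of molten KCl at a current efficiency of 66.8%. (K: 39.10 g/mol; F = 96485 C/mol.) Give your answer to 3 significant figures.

n(K) = 17.9 / 39.10 = 0.4578 mol
K⁺ + e⁻ → K, so n(e⁻) = 0.4578 mol
Q = 0.4578 × 96485 / 0.668 = 66120 C
I = Q / t = 66120 / 6960 s = 9.50 A

9.50 A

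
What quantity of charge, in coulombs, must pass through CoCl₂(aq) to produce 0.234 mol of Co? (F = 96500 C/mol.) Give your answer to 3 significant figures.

Co²⁺ + 2e⁻ → Co, so n(e⁻) = 2 × 0.234 = 0.4680 mol
Q = 0.4680 × 96500 = 45160 C

45200 C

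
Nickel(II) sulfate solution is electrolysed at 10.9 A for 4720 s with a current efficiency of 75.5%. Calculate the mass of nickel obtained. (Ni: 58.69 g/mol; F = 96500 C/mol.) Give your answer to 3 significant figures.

Q = 10.9 × 4720 = 51450 C
n(e⁻) = 51450 / 96500 = 0.5332 mol
Ni²⁺ + 2e⁻ → Ni, so theoretical m(Ni) = 0.2666 × 58.69 = 15.65 g
Actual mass = 75.5% × 15.65 = 11.8 g

11.8 g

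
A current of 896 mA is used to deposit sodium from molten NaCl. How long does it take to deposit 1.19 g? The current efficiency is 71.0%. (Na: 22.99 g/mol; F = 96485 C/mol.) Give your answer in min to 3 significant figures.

n(Na) = 1.19 / 22.99 = 0.05176 mol
Na⁺ + e⁻ → Na, so n(e⁻) = 0.05176 mol
Q = 0.05176 × 96485 / 0.710 = 7034 C
t = Q / I = 7034 / 0.896 = 7850 s = 131 min

131 min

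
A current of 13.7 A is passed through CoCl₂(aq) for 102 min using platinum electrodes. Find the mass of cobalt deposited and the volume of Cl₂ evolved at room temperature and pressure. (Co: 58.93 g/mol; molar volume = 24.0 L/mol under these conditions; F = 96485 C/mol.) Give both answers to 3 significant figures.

25.6 g Co; 10.4 L Cl₂

Q = 13.7 × 6120 = 83840 C; n(e⁻) = 83840 / 96485 = 0.8689 mol
Cathode: Co²⁺ + 2e⁻ → Co → n(Co) = 0.8689/2 = 0.4345 mol → 25.6 g
Anode: 2Cl⁻ → Cl₂ + 2e⁻ → n(Cl₂) = 0.8689/2 = 0.4345 mol → 10.4 L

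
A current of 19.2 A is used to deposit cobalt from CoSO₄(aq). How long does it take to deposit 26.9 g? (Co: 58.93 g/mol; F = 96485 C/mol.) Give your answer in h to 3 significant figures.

1.27 h

n(Co) = 26.9 / 58.93 = 0.4565 mol
Co²⁺ + 2e⁻ → Co, so n(e⁻) = 2 × 0.4565 = 0.9130 mol
Q = 0.9130 × 96485 = 88090 C
t = Q / I = 88090 / 19.2 = 4588 s = 1.27 h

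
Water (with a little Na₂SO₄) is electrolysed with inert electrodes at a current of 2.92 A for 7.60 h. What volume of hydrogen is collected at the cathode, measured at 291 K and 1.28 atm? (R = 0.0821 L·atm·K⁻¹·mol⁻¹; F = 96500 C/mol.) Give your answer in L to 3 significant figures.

7.73 L

Q = It = 2.92 × 27360 = 79890 C
Moles of electrons = 79890 / 96500 = 0.8279 mol
2H⁺ + 2e⁻ → H₂, so n(H₂) = 0.8279 / 2 = 0.4140 mol
V = nRT/P = 0.4140 × 0.0821 × 291 / 1.28 = 7.727 L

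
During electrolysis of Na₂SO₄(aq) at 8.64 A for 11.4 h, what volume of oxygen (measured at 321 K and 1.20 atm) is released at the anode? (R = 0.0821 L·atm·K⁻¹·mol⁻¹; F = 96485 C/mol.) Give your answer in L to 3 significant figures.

20.2 L

Q = It = 8.64 × 41040 = 3.546×10^5 C
Moles of electrons = 3.546×10^5 / 96485 = 3.675 mol
2H₂O → O₂ + 4H⁺ + 4e⁻, so n(O₂) = 3.675 / 4 = 0.9188 mol
V = nRT/P = 0.9188 × 0.0821 × 321 / 1.20 = 20.18 L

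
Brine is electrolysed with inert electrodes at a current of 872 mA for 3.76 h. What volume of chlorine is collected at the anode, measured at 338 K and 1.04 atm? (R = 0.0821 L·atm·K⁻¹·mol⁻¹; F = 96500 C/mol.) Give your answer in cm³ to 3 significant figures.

1630 cm³

Q = 0.872 A × 13536 s = 11800 C
n(e⁻) = 11800 / 96500 = 0.1223 mol
2Cl⁻ → Cl₂ + 2e⁻, so n(Cl₂) = 0.1223 / 2 = 0.06115 mol
V = nRT/P = 0.06115 × 0.0821 × 338 / 1.04 = 1.632 L
= 1630 cm³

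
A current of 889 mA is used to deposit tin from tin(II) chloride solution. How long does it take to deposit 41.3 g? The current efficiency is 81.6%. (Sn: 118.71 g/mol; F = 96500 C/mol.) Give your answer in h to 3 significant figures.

n(Sn) = 41.3 / 118.71 = 0.3479 mol
Sn²⁺ + 2e⁻ → Sn, so n(e⁻) = 2 × 0.3479 = 0.6958 mol
Q = 0.6958 × 96500 / 0.816 = 82290 C
t = Q / I = 82290 / 0.889 = 92560 s = 25.7 h

25.7 h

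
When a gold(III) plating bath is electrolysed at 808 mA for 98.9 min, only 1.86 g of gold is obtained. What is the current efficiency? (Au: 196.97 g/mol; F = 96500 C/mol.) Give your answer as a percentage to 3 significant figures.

Q = 0.808 × 5934 = 4795 C
n(e⁻) = 4795 / 96500 = 0.04969 mol
Au³⁺ + 3e⁻ → Au, so theoretical n(Au) = 0.01656 mol → 3.262 g
Efficiency = 1.86 / 3.262 = 0.5702 = 57.0%

57.0%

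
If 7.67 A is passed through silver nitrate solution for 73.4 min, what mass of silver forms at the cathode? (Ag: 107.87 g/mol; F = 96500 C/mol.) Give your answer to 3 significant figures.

Q = 7.67 A × 4404 s = 33780 C
Moles of electrons = 33780 / 96500 = 0.3501 mol
Ag⁺ + e⁻ → Ag, so n(Ag) = 0.3501 mol
m = 0.3501 × 107.87 = 37.8 g

37.8 g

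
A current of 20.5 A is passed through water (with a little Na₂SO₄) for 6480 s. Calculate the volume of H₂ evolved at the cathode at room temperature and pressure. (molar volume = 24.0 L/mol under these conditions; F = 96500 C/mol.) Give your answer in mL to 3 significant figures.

16500 mL

Q = 20.5 A × 6480 s = 1.328×10^5 C
Moles of electrons = 1.328×10^5 / 96500 = 1.376 mol
2H⁺ + 2e⁻ → H₂, so n(H₂) = 1.376 / 2 = 0.6880 mol
V = 0.6880 × 24.0 = 16.51 L
= 16500 mL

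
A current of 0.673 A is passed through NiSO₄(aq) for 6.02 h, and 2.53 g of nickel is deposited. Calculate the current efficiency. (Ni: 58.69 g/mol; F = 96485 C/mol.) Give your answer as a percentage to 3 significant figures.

Q = 0.673 × 21672 = 14590 C
n(e⁻) = 14590 / 96485 = 0.1512 mol
Ni²⁺ + 2e⁻ → Ni, so theoretical n(Ni) = 0.07560 mol → 4.437 g
Efficiency = 2.53 / 4.437 = 0.5702 = 57.0%

57.0%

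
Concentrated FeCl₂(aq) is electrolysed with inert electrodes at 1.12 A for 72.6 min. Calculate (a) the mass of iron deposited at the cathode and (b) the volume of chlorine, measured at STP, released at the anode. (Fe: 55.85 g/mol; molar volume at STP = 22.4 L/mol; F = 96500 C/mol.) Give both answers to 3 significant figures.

1.41 g Fe; 0.566 L Cl₂

Q = 1.12 × 4356 = 4879 C; n(e⁻) = 4879 / 96500 = 0.05056 mol
Cathode: Fe²⁺ + 2e⁻ → Fe → n(Fe) = 0.05056/2 = 0.02528 mol → 1.41 g
Anode: 2Cl⁻ → Cl₂ + 2e⁻ → n(Cl₂) = 0.05056/2 = 0.02528 mol → 0.566 L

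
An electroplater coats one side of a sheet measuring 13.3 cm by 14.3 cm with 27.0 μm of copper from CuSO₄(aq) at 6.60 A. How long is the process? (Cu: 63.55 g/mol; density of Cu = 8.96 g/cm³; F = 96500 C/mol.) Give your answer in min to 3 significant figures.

35.3 min

Plated area = 13.3 × 14.3 = 190.2 cm²
Volume = 190.2 × 27.0×10⁻⁴ cm = 0.5135 cm³
m(Cu) = 0.5135 × 8.96 = 4.601 g
n(Cu) = 4.601 / 63.55 = 0.07240 mol; n(e⁻) = 2 × 0.07240 = 0.1448 mol
Q = 0.1448 × 96500 = 13970 C
t = 13970 / 6.60 = 2117 s = 35.3 min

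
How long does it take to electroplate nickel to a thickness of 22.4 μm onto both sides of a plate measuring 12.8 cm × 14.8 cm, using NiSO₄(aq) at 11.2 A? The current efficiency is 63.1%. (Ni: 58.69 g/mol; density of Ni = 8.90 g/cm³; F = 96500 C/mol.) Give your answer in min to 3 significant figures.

Plated area = 2 × 12.8 × 14.8 = 378.9 cm²
Volume = 378.9 × 22.4×10⁻⁴ cm = 0.8487 cm³
m(Ni) = 0.8487 × 8.90 = 7.553 g
n(Ni) = 7.553 / 58.69 = 0.1287 mol; n(e⁻) = 2 × 0.1287 = 0.2574 mol
Q = 0.2574 × 96500 / 0.631 = 39360 C
t = 39360 / 11.2 = 3514 s = 58.6 min

58.6 min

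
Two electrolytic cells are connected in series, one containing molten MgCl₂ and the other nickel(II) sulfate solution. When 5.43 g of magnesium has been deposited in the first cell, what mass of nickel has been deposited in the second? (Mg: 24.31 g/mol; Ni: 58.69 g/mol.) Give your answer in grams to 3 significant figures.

n(Mg) = 5.43 / 24.31 = 0.2234 mol
Mg²⁺ + 2e⁻ → Mg, so n(e⁻) = 2 × 0.2234 = 0.4468 mol
Since the cells are in series, n(e⁻) in the Ni cell is also 0.4468 mol.
Ni²⁺ + 2e⁻ → Ni, so n(Ni) = 0.4468 / 2 = 0.2234 mol
m(Ni) = 0.2234 × 58.69 = 13.1 g

13.1 g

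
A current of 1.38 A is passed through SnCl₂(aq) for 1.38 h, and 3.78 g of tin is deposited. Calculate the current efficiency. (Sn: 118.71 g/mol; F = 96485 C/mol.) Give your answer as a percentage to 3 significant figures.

Q = 1.38 × 4968 = 6856 C
n(e⁻) = 6856 / 96485 = 0.07106 mol
Sn²⁺ + 2e⁻ → Sn, so theoretical n(Sn) = 0.03553 mol → 4.218 g
Efficiency = 3.78 / 4.218 = 0.8962 = 89.6%

89.6%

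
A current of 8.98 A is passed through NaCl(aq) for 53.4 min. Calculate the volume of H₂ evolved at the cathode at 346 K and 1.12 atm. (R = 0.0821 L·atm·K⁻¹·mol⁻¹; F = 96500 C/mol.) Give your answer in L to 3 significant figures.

3.78 L

Q = 8.98 A × 3204 s = 28770 C
n(e⁻) = Q/F = 28770/96500 = 0.2981 mol
2H⁺ + 2e⁻ → H₂, so n(H₂) = 0.2981 / 2 = 0.1491 mol
V = nRT/P = 0.1491 × 0.0821 × 346 / 1.12 = 3.782 L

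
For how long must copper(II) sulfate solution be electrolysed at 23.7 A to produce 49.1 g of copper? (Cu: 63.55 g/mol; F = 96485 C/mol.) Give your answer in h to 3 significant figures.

1.75 h

n(Cu) = 49.1 / 63.55 = 0.7726 mol
Cu²⁺ + 2e⁻ → Cu, so n(e⁻) = 2 × 0.7726 = 1.545 mol
Q = 1.545 × 96485 = 1.491×10^5 C
t = Q / I = 1.491×10^5 / 23.7 = 6291 s = 1.75 h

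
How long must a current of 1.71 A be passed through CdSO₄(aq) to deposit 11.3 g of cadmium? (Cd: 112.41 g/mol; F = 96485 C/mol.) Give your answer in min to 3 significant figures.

189 min

n(Cd) = 11.3 / 112.41 = 0.1005 mol
Cd²⁺ + 2e⁻ → Cd, so n(e⁻) = 2 × 0.1005 = 0.2010 mol
Q = 0.2010 × 96485 = 19390 C
t = Q / I = 19390 / 1.71 = 11340 s = 189 min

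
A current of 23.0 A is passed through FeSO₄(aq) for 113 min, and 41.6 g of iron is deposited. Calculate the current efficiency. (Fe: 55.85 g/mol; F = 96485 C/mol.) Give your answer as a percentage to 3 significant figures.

92.2%

Q = 23.0 × 6780 = 1.559×10^5 C
n(e⁻) = 1.559×10^5 / 96485 = 1.616 mol
Fe²⁺ + 2e⁻ → Fe, so theoretical n(Fe) = 0.8080 mol → 45.13 g
Efficiency = 41.6 / 45.13 = 0.9218 = 92.2%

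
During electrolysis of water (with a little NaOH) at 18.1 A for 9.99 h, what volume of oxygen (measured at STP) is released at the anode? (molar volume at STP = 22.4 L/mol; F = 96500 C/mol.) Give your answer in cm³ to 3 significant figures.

37800 cm³

Q = 18.1 A × 35964 s = 6.509×10^5 C
n(e⁻) = Q/F = 6.509×10^5/96500 = 6.745 mol
2H₂O → O₂ + 4H⁺ + 4e⁻, so n(O₂) = 6.745 / 4 = 1.686 mol
V = 1.686 × 22.4 = 37.77 L
= 37800 cm³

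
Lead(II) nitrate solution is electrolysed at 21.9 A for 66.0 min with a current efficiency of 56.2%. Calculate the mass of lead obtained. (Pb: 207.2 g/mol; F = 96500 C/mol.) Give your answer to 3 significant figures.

Q = 21.9 × 3960 = 86720 C
n(e⁻) = 86720 / 96500 = 0.8987 mol
Pb²⁺ + 2e⁻ → Pb, so theoretical m(Pb) = 0.4494 × 207.2 = 93.12 g
Actual mass = 56.2% × 93.12 = 52.3 g

52.3 g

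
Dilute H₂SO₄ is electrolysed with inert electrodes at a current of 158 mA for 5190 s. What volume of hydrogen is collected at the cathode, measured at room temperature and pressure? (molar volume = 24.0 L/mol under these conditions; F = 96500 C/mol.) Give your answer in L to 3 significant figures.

Q = It = 0.158 × 5190 = 820.0 C
n(e⁻) = 820.0 / 96500 = 0.008497 mol
2H⁺ + 2e⁻ → H₂, so n(H₂) = 0.008497 / 2 = 0.004249 mol
V = 0.004249 × 24.0 = 0.1020 L

0.102 L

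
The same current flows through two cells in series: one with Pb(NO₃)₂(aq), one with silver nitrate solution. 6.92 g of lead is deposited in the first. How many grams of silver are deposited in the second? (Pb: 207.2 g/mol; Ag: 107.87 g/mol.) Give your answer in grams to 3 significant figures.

7.21 g

n(Pb) = 6.92 / 207.2 = 0.03340 mol
Pb²⁺ + 2e⁻ → Pb, so n(e⁻) = 2 × 0.03340 = 0.06680 mol
Since the cells are in series, n(e⁻) in the Ag cell is also 0.06680 mol.
Ag⁺ + e⁻ → Ag, so n(Ag) = 0.06680 mol
m(Ag) = 0.06680 × 107.87 = 7.21 g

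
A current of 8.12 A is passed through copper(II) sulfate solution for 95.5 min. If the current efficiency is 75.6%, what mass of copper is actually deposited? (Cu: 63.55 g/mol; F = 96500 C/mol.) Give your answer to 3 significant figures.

Q = 8.12 × 5730 = 46530 C
n(e⁻) = 46530 / 96500 = 0.4822 mol
Cu²⁺ + 2e⁻ → Cu, so theoretical m(Cu) = 0.2411 × 63.55 = 15.32 g
Actual mass = 75.6% × 15.32 = 11.6 g

11.6 g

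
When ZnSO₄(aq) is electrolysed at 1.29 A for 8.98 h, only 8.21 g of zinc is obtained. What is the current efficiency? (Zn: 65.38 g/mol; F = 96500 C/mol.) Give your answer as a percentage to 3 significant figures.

58.1%

Q = 1.29 × 32328 = 41700 C
n(e⁻) = 41700 / 96500 = 0.4321 mol
Zn²⁺ + 2e⁻ → Zn, so theoretical n(Zn) = 0.2161 mol → 14.13 g
Efficiency = 8.21 / 14.13 = 0.5810 = 58.1%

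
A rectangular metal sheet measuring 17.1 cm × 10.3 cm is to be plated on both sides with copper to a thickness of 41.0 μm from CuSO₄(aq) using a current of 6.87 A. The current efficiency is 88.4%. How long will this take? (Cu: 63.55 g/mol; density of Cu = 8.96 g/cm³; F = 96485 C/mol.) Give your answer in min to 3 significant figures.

108 min

Plated area = 2 × 17.1 × 10.3 = 352.3 cm²
Volume = 352.3 × 41.0×10⁻⁴ cm = 1.444 cm³
m(Cu) = 1.444 × 8.96 = 12.94 g
n(Cu) = 12.94 / 63.55 = 0.2036 mol; n(e⁻) = 2 × 0.2036 = 0.4072 mol
Q = 0.4072 × 96485 / 0.884 = 44440 C
t = 44440 / 6.87 = 6469 s = 108 min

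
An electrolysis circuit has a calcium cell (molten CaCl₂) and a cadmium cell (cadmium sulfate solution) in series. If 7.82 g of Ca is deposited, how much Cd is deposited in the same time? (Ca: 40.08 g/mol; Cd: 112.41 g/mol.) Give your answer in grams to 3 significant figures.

21.9 g

n(Ca) = 7.82 / 40.08 = 0.1951 mol
Ca²⁺ + 2e⁻ → Ca, so n(e⁻) = 2 × 0.1951 = 0.3902 mol
Since the cells are in series, n(e⁻) in the Cd cell is also 0.3902 mol.
Cd²⁺ + 2e⁻ → Cd, so n(Cd) = 0.3902 / 2 = 0.1951 mol
m(Cd) = 0.1951 × 112.41 = 21.9 g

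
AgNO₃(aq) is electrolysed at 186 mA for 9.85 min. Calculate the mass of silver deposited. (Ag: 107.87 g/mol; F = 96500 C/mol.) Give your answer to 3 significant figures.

0.123 g

Charge passed = 0.186 × 591 = 109.9 C
Moles of electrons = 109.9 / 96500 = 0.001139 mol
Ag⁺ + e⁻ → Ag, so n(Ag) = 0.001139 mol
m = 0.001139 × 107.87 = 0.123 g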